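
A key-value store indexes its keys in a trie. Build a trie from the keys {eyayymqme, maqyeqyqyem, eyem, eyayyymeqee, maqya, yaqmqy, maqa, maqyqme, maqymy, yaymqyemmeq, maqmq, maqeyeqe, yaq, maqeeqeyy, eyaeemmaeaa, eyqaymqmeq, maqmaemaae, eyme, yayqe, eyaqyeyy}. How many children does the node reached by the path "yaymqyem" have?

1

Walk "yaymqyem" from the root, arriving at one node.
Distinct next characters after "yaymqyem": m.
That node has 1 child edge.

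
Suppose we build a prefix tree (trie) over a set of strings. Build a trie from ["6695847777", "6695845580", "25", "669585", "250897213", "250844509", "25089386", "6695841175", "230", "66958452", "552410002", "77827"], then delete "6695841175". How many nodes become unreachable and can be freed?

Walk "6695841175" from the leaf back toward the root, removing each node that no remaining word uses.
The suffix "1175" (4 nodes) is used only by "6695841175"; the node for "669584" still has the child "7", so pruning stops there.
Nodes removed: 4

4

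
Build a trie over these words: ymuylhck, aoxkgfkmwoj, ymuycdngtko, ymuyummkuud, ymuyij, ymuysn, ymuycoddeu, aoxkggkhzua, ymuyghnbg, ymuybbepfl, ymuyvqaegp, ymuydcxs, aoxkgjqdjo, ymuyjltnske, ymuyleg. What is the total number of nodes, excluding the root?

83

Insert word by word; a character creates a node only if that edge doesn't already exist:
  "ymuylhck" → 8 new (y, m, u, y, l, h, c, k)
  "aoxkgfkmwoj" → 11 new (a, o, x, k, g, f, k, m, w, o, j)
  "ymuycdngtko" → prefix "ymuy" already present; 7 new (c, d, n, g, t, k, o)
  "ymuyummkuud" → prefix "ymuy" already present; 7 new (u, m, m, k, u, u, d)
  "ymuyij" → prefix "ymuy" already present; 2 new (i, j)
  "ymuysn" → prefix "ymuy" already present; 2 new (s, n)
  "ymuycoddeu" → prefix "ymuyc" already present; 5 new (o, d, d, e, u)
  "aoxkggkhzua" → prefix "aoxkg" already present; 6 new (g, k, h, z, u, a)
  "ymuyghnbg" → prefix "ymuy" already present; 5 new (g, h, n, b, g)
  "ymuybbepfl" → prefix "ymuy" already present; 6 new (b, b, e, p, f, l)
  "ymuyvqaegp" → prefix "ymuy" already present; 6 new (v, q, a, e, g, p)
  "ymuydcxs" → prefix "ymuy" already present; 4 new (d, c, x, s)
  "aoxkgjqdjo" → prefix "aoxkg" already present; 5 new (j, q, d, j, o)
  "ymuyjltnske" → prefix "ymuy" already present; 7 new (j, l, t, n, s, k, e)
  "ymuyleg" → prefix "ymuyl" already present; 2 new (e, g)
Total nodes = 8 + 11 + 7 + 7 + 2 + 2 + 5 + 6 + 5 + 6 + 6 + 4 + 5 + 7 + 2 = 83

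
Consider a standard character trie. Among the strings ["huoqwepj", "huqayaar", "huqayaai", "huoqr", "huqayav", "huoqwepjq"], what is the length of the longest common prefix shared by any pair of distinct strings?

The deepest shared node is where two words last agree before diverging.
e.g. "huoqwepj" and "huoqwepjq" share the prefix "huoqwepj" of length 8; no pair shares a longer one.
Longest shared-prefix length: 8

8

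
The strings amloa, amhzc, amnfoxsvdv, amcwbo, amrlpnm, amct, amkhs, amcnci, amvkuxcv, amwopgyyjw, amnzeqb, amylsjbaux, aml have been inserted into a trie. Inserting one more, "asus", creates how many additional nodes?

Walking "asus" from the root, the first 1 characters ("a") follow existing edges; "s" is the first miss.
Each of the 3 remaining characters creates one node.

3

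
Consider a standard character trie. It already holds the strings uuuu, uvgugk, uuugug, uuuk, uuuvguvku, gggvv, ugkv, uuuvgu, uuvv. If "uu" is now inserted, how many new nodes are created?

0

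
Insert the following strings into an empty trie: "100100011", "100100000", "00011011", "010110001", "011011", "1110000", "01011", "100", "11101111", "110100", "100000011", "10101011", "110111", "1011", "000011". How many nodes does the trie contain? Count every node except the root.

Insert word by word; a character creates a node only if that edge doesn't already exist:
  "100100011" → 9 new (1, 0, 0, 1, 0, 0, 0, 1, 1)
  "100100000" → prefix "1001000" already present; 2 new (0, 0)
  "00011011" → 8 new (0, 0, 0, 1, 1, 0, 1, 1)
  "010110001" → prefix "0" already present; 8 new (1, 0, 1, 1, 0, 0, 0, 1)
  "011011" → prefix "01" already present; 4 new (1, 0, 1, 1)
  "1110000" → prefix "1" already present; 6 new (1, 1, 0, 0, 0, 0)
  "01011" → prefix "01011" already present; 0 new (none)
  "100" → prefix "100" already present; 0 new (none)
  "11101111" → prefix "1110" already present; 4 new (1, 1, 1, 1)
  "110100" → prefix "11" already present; 4 new (0, 1, 0, 0)
  "100000011" → prefix "100" already present; 6 new (0, 0, 0, 0, 1, 1)
  "10101011" → prefix "10" already present; 6 new (1, 0, 1, 0, 1, 1)
  "110111" → prefix "1101" already present; 2 new (1, 1)
  "1011" → prefix "101" already present; 1 new (1)
  "000011" → prefix "000" already present; 3 new (0, 1, 1)
Total nodes = 9 + 2 + 8 + 8 + 4 + 6 + 0 + 0 + 4 + 4 + 6 + 6 + 2 + 1 + 3 = 63

63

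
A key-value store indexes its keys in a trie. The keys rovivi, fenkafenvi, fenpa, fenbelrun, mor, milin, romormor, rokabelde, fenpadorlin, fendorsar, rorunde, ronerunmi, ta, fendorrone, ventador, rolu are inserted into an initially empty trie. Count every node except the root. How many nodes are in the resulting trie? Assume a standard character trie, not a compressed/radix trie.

For each word, the new-node count is its length minus the longest prefix already in the trie:
  "rovivi" → 6 new (r, o, v, i, v, i)
  "fenkafenvi" → 10 new (f, e, n, k, a, f, e, n, v, i)
  "fenpa" → prefix "fen" already present; 2 new (p, a)
  "fenbelrun" → prefix "fen" already present; 6 new (b, e, l, r, u, n)
  "mor" → 3 new (m, o, r)
  "milin" → prefix "m" already present; 4 new (i, l, i, n)
  "romormor" → prefix "ro" already present; 6 new (m, o, r, m, o, r)
  "rokabelde" → prefix "ro" already present; 7 new (k, a, b, e, l, d, e)
  "fenpadorlin" → prefix "fenpa" already present; 6 new (d, o, r, l, i, n)
  "fendorsar" → prefix "fen" already present; 6 new (d, o, r, s, a, r)
  "rorunde" → prefix "ro" already present; 5 new (r, u, n, d, e)
  "ronerunmi" → prefix "ro" already present; 7 new (n, e, r, u, n, m, i)
  "ta" → 2 new (t, a)
  "fendorrone" → prefix "fendor" already present; 4 new (r, o, n, e)
  "ventador" → 8 new (v, e, n, t, a, d, o, r)
  "rolu" → prefix "ro" already present; 2 new (l, u)
Total nodes = 6 + 10 + 2 + 6 + 3 + 4 + 6 + 7 + 6 + 6 + 5 + 7 + 2 + 4 + 8 + 2 = 84

84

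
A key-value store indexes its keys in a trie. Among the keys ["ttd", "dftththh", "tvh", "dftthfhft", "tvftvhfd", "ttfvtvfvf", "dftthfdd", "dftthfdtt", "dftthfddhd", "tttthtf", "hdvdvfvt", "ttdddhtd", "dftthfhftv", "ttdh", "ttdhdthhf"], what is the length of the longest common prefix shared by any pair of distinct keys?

The deepest shared node is where two words last agree before diverging.
"dftthfhft" and "dftthfhftv" agree on "dftthfhft" (9 characters) before diverging; nothing deeper is shared.
Longest shared-prefix length: 9

9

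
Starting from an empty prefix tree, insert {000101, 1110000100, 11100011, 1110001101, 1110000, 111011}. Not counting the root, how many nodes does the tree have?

Trace insertions, counting only characters that open a new branch:
  "000101" → 6 new (0, 0, 0, 1, 0, 1)
  "1110000100" → 10 new (1, 1, 1, 0, 0, 0, 0, 1, 0, 0)
  "11100011" → prefix "111000" already present; 2 new (1, 1)
  "1110001101" → prefix "11100011" already present; 2 new (0, 1)
  "1110000" → prefix "1110000" already present; 0 new (none)
  "111011" → prefix "1110" already present; 2 new (1, 1)
Total nodes = 6 + 10 + 2 + 2 + 0 + 2 = 22

22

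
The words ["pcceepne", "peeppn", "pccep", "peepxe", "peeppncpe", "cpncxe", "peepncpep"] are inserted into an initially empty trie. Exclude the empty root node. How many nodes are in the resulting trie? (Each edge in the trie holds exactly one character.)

Count nodes per top-level branch (shared prefixes stored once):
  'c'-branch (cpncxe): 6 nodes
  'p'-branch (pcceepne, pccep, peepncpep, peeppn, peeppncpe, peepxe): 24 nodes
Sum: 30

30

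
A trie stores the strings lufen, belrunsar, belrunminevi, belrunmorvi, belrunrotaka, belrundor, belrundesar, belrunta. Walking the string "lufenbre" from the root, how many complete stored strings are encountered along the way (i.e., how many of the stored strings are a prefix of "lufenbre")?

Traverse "lufenbre" character by character; count nodes along the way that are marked as word ends.
Prefixes of the query that are stored words: "lufen"
Count: 1

1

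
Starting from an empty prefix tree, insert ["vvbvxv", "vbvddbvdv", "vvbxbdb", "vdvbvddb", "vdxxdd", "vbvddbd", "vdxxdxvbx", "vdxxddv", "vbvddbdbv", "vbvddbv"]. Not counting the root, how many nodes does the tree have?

37

Trie structure (* marks end of a word):
(root)
└─ v
   ├─ b
   │  └─ v
   │     └─ d
   │        └─ d
   │           └─ b
   │              ├─ d *
   │              │  └─ b
   │              │     └─ v *
   │              └─ v *
   │                 └─ d
   │                    └─ v *
   ├─ d
   │  ├─ v
   │  │  └─ b
   │  │     └─ v
   │  │        └─ d
   │  │           └─ d
   │  │              └─ b *
   │  └─ x
   │     └─ x
   │        └─ d
   │           ├─ d *
   │           │  └─ v *
   │           └─ x
   │              └─ v
   │                 └─ b
   │                    └─ x *
   └─ v
      └─ b
         ├─ v
         │  └─ x
         │     └─ v *
         └─ x
            └─ b
               └─ d
                  └─ b *
Counting every labelled node above: 37.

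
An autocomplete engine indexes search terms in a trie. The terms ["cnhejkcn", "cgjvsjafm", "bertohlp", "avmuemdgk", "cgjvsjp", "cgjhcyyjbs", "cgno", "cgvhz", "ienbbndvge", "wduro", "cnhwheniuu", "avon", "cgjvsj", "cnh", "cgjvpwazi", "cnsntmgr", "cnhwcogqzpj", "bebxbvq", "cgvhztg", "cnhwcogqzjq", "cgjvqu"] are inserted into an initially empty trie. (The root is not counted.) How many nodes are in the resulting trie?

99

Trace insertions, counting only characters that open a new branch:
  "cnhejkcn" → 8 new (c, n, h, e, j, k, c, n)
  "cgjvsjafm" → prefix "c" already present; 8 new (g, j, v, s, j, a, f, m)
  "bertohlp" → 8 new (b, e, r, t, o, h, l, p)
  "avmuemdgk" → 9 new (a, v, m, u, e, m, d, g, k)
  "cgjvsjp" → prefix "cgjvsj" already present; 1 new (p)
  "cgjhcyyjbs" → prefix "cgj" already present; 7 new (h, c, y, y, j, b, s)
  "cgno" → prefix "cg" already present; 2 new (n, o)
  "cgvhz" → prefix "cg" already present; 3 new (v, h, z)
  "ienbbndvge" → 10 new (i, e, n, b, b, n, d, v, g, e)
  "wduro" → 5 new (w, d, u, r, o)
  "cnhwheniuu" → prefix "cnh" already present; 7 new (w, h, e, n, i, u, u)
  "avon" → prefix "av" already present; 2 new (o, n)
  "cgjvsj" → prefix "cgjvsj" already present; 0 new (none)
  "cnh" → prefix "cnh" already present; 0 new (none)
  "cgjvpwazi" → prefix "cgjv" already present; 5 new (p, w, a, z, i)
  "cnsntmgr" → prefix "cn" already present; 6 new (s, n, t, m, g, r)
  "cnhwcogqzpj" → prefix "cnhw" already present; 7 new (c, o, g, q, z, p, j)
  "bebxbvq" → prefix "be" already present; 5 new (b, x, b, v, q)
  "cgvhztg" → prefix "cgvhz" already present; 2 new (t, g)
  "cnhwcogqzjq" → prefix "cnhwcogqz" already present; 2 new (j, q)
  "cgjvqu" → prefix "cgjv" already present; 2 new (q, u)
Total nodes = 8 + 8 + 8 + 9 + 1 + 7 + 2 + 3 + 10 + 5 + 7 + 2 + 0 + 0 + 5 + 6 + 7 + 5 + 2 + 2 + 2 = 99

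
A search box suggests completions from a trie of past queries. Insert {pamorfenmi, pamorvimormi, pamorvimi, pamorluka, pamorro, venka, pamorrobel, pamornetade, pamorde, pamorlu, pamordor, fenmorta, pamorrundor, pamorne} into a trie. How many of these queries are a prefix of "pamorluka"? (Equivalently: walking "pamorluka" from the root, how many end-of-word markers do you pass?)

2

Traverse "pamorluka" character by character; count nodes along the way that are marked as word ends.
Prefixes of the query that are stored words: "pamorlu", "pamorluka"
Count: 2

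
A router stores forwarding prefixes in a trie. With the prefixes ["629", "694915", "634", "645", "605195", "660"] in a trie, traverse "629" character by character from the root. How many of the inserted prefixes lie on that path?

1

Check each prefix of "629" against the stored set — each match is an end-marker on the path.
Prefixes of the query that are stored words: "629"
Count: 1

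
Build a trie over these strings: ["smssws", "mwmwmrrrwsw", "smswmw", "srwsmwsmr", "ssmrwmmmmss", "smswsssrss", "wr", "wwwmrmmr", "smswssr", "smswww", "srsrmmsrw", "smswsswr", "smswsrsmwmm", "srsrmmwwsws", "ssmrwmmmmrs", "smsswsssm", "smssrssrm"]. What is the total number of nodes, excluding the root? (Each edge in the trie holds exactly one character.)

86

Trace insertions, counting only characters that open a new branch:
  "smssws" → 6 new (s, m, s, s, w, s)
  "mwmwmrrrwsw" → 11 new (m, w, m, w, m, r, r, r, w, s, w)
  "smswmw" → prefix "sms" already present; 3 new (w, m, w)
  "srwsmwsmr" → prefix "s" already present; 8 new (r, w, s, m, w, s, m, r)
  "ssmrwmmmmss" → prefix "s" already present; 10 new (s, m, r, w, m, m, m, m, s, s)
  "smswsssrss" → prefix "smsw" already present; 6 new (s, s, s, r, s, s)
  "wr" → 2 new (w, r)
  "wwwmrmmr" → prefix "w" already present; 7 new (w, w, m, r, m, m, r)
  "smswssr" → prefix "smswss" already present; 1 new (r)
  "smswww" → prefix "smsw" already present; 2 new (w, w)
  "srsrmmsrw" → prefix "sr" already present; 7 new (s, r, m, m, s, r, w)
  "smswsswr" → prefix "smswss" already present; 2 new (w, r)
  "smswsrsmwmm" → prefix "smsws" already present; 6 new (r, s, m, w, m, m)
  "srsrmmwwsws" → prefix "srsrmm" already present; 5 new (w, w, s, w, s)
  "ssmrwmmmmrs" → prefix "ssmrwmmmm" already present; 2 new (r, s)
  "smsswsssm" → prefix "smssws" already present; 3 new (s, s, m)
  "smssrssrm" → prefix "smss" already present; 5 new (r, s, s, r, m)
Total nodes = 6 + 11 + 3 + 8 + 10 + 6 + 2 + 7 + 1 + 2 + 7 + 2 + 6 + 5 + 2 + 3 + 5 = 86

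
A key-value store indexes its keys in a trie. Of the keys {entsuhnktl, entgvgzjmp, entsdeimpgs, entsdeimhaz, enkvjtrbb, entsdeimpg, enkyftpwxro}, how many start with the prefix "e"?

Traverse to the node for "e", then collect every word in that subtree.
Words under "e": enkvjtrbb, enkyftpwxro, entgvgzjmp, entsdeimhaz, entsdeimpg, entsdeimpgs, entsuhnktl
Count: 7

7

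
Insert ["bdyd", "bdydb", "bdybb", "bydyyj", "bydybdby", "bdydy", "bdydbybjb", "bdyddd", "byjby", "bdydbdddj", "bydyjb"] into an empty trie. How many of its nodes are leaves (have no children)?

Leaves are exactly the stored words that no other stored word extends.
Those words: "bdybb", "bdydbdddj", "bdydbybjb", "bdyddd", "bdydy", "bydybdby", "bydyjb", "bydyyj", "byjby"
Leaf count: 9

9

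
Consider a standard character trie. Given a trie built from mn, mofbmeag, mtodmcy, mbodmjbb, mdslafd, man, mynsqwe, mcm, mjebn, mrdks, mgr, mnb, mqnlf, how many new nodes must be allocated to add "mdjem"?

3

The longest prefix of "mdjem" already in the trie is "md" (length 2).
Each of the 3 remaining characters creates one node.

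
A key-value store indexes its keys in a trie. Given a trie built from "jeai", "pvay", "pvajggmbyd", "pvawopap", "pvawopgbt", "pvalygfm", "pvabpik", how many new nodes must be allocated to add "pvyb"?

2

Walking "pvyb" from the root, the first 2 characters ("pv") follow existing edges; "y" is the first miss.
New nodes needed: |"pvyb"| − 2 = 4 − 2 = 2.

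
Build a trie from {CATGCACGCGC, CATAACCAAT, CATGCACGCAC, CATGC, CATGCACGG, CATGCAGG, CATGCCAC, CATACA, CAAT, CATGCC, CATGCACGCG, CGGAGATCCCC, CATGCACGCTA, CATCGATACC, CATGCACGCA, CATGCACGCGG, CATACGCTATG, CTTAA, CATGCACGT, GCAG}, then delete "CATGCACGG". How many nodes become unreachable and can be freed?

1

A node on "CATGCACGG"'s path can go only if nothing else ends at it or branches off below it.
The suffix "G" (1 node) is used only by "CATGCACGG"; the node for "CATGCACG" still has the child "C", so pruning stops there.
Nodes removed: 1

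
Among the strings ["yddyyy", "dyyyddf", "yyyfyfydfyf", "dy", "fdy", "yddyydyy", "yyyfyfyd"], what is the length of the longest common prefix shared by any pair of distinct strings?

8

Equivalently: take the maximum, over all pairs, of their longest common prefix length.
e.g. "yyyfyfyd" and "yyyfyfydfyf" share the prefix "yyyfyfyd" of length 8; no pair shares a longer one.
Longest shared-prefix length: 8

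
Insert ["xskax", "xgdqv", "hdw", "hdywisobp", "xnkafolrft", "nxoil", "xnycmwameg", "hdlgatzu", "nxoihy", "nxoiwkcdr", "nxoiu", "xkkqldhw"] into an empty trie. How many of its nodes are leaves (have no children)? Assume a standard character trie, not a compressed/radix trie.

A leaf is a node with no children — equivalently, the end of a word that is not a proper prefix of any other stored word.
Those words: "hdlgatzu", "hdw", "hdywisobp", "nxoihy", "nxoil", "nxoiu", "nxoiwkcdr", "xgdqv", "xkkqldhw", "xnkafolrft", "xnycmwameg", "xskax"
Leaf count: 12

12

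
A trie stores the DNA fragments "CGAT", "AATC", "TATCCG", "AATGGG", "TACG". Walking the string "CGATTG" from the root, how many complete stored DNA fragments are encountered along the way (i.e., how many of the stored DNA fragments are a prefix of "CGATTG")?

Walk "CGATTG" from the root; an end-of-word marker is hit whenever a stored word is a prefix of "CGATTG".
Prefixes of the query that are stored words: "CGAT"
Count: 1

1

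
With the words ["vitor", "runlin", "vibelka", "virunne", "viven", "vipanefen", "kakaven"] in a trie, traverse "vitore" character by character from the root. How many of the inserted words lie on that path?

Traverse "vitore" character by character; count nodes along the way that are marked as word ends.
Prefixes of the query that are stored words: "vitor"
Count: 1

1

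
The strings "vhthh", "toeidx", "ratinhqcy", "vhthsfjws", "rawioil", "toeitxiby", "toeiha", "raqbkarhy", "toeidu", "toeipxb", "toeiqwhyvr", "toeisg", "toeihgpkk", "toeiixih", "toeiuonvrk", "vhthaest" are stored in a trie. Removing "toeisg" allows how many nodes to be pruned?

After clearing the end-marker at "toeisg", prune upward until reaching a node still needed by another word.
The suffix "sg" (2 nodes) is used only by "toeisg"; the node for "toei" still has the child "d", so pruning stops there.
Nodes removed: 2

2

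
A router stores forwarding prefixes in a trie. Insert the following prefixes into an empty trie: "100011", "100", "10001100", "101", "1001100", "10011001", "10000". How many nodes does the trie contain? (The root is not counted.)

15

Trie structure (* marks end of a word):
(root)
└─ 1
   └─ 0
      ├─ 0 *
      │  ├─ 0
      │  │  ├─ 0 *
      │  │  └─ 1
      │  │     └─ 1 *
      │  │        └─ 0
      │  │           └─ 0 *
      │  └─ 1
      │     └─ 1
      │        └─ 0
      │           └─ 0 *
      │              └─ 1 *
      └─ 1 *
Counting every labelled node above: 15.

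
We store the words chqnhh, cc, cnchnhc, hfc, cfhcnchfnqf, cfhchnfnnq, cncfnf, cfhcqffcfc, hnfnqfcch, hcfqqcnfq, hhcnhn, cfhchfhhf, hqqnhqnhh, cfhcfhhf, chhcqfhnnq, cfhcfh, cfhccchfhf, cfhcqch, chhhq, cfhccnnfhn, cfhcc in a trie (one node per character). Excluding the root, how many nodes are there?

101

For each word, the new-node count is its length minus the longest prefix already in the trie:
  "chqnhh" → 6 new (c, h, q, n, h, h)
  "cc" → prefix "c" already present; 1 new (c)
  "cnchnhc" → prefix "c" already present; 6 new (n, c, h, n, h, c)
  "hfc" → 3 new (h, f, c)
  "cfhcnchfnqf" → prefix "c" already present; 10 new (f, h, c, n, c, h, f, n, q, f)
  "cfhchnfnnq" → prefix "cfhc" already present; 6 new (h, n, f, n, n, q)
  "cncfnf" → prefix "cnc" already present; 3 new (f, n, f)
  "cfhcqffcfc" → prefix "cfhc" already present; 6 new (q, f, f, c, f, c)
  "hnfnqfcch" → prefix "h" already present; 8 new (n, f, n, q, f, c, c, h)
  "hcfqqcnfq" → prefix "h" already present; 8 new (c, f, q, q, c, n, f, q)
  "hhcnhn" → prefix "h" already present; 5 new (h, c, n, h, n)
  "cfhchfhhf" → prefix "cfhch" already present; 4 new (f, h, h, f)
  "hqqnhqnhh" → prefix "h" already present; 8 new (q, q, n, h, q, n, h, h)
  "cfhcfhhf" → prefix "cfhc" already present; 4 new (f, h, h, f)
  "chhcqfhnnq" → prefix "ch" already present; 8 new (h, c, q, f, h, n, n, q)
  "cfhcfh" → prefix "cfhcfh" already present; 0 new (none)
  "cfhccchfhf" → prefix "cfhc" already present; 6 new (c, c, h, f, h, f)
  "cfhcqch" → prefix "cfhcq" already present; 2 new (c, h)
  "chhhq" → prefix "chh" already present; 2 new (h, q)
  "cfhccnnfhn" → prefix "cfhcc" already present; 5 new (n, n, f, h, n)
  "cfhcc" → prefix "cfhcc" already present; 0 new (none)
Total nodes = 6 + 1 + 6 + 3 + 10 + 6 + 3 + 6 + 8 + 8 + 5 + 4 + 8 + 4 + 8 + 0 + 6 + 2 + 2 + 5 + 0 = 101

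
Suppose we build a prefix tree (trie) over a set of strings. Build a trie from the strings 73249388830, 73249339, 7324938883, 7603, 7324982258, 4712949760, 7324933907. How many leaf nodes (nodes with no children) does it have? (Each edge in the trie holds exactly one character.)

5

A leaf is a node with no children — equivalently, the end of a word that is not a proper prefix of any other stored word.
Those words: "4712949760", "7324933907", "73249388830", "7324982258", "7603"
Leaf count: 5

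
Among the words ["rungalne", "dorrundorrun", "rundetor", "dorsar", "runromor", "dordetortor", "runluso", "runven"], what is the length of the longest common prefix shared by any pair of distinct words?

3

Look for the deepest trie node that still has at least two words in its subtree.
"dordetortor" and "dorrundorrun" agree on "dor" (3 characters) before diverging; nothing deeper is shared.
Longest shared-prefix length: 3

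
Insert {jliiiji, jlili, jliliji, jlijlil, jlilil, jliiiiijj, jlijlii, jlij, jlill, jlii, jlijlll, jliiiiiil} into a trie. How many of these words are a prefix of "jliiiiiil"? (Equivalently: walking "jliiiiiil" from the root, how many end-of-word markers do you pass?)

Check each prefix of "jliiiiiil" against the stored set — each match is an end-marker on the path.
Prefixes of the query that are stored words: "jlii", "jliiiiiil"
Count: 2

2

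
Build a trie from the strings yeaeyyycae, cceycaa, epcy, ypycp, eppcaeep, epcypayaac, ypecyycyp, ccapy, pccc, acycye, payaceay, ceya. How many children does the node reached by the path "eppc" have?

1

Follow the path "eppc" to its node, then look at its outgoing edges.
Characters that immediately follow "eppc" among the stored strings: {a}.
That node has 1 child edge.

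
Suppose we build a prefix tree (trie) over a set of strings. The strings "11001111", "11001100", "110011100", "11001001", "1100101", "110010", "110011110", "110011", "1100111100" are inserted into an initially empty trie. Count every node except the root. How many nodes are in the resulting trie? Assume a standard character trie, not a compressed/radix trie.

For each word, the new-node count is its length minus the longest prefix already in the trie:
  "11001111" → 8 new (1, 1, 0, 0, 1, 1, 1, 1)
  "11001100" → prefix "110011" already present; 2 new (0, 0)
  "110011100" → prefix "1100111" already present; 2 new (0, 0)
  "11001001" → prefix "11001" already present; 3 new (0, 0, 1)
  "1100101" → prefix "110010" already present; 1 new (1)
  "110010" → prefix "110010" already present; 0 new (none)
  "110011110" → prefix "11001111" already present; 1 new (0)
  "110011" → prefix "110011" already present; 0 new (none)
  "1100111100" → prefix "110011110" already present; 1 new (0)
Total nodes = 8 + 2 + 2 + 3 + 1 + 0 + 1 + 0 + 1 = 18

18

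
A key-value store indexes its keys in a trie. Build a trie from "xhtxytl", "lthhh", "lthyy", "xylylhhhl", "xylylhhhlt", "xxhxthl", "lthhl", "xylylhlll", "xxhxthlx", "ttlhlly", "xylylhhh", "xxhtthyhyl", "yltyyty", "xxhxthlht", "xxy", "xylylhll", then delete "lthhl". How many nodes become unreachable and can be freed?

1

A node on "lthhl"'s path can go only if nothing else ends at it or branches off below it.
The suffix "l" (1 node) is used only by "lthhl"; the node for "lthh" still has the child "h", so pruning stops there.
Nodes removed: 1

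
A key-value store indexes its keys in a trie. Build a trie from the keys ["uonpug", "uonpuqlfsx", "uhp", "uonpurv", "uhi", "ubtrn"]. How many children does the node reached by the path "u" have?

3

Walk "u" from the root, arriving at one node.
Distinct next characters after "u": b, h, o.
That node has 3 child edges.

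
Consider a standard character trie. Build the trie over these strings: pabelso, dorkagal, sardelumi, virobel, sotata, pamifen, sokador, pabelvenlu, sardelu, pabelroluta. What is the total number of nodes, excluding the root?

Count nodes per top-level branch (shared prefixes stored once):
  'd'-branch (dorkagal): 8 nodes
  'p'-branch (pabelroluta, pabelso, pabelvenlu, pamifen): 23 nodes
  's'-branch (sardelu, sardelumi, sokador, sotata): 19 nodes
  'v'-branch (virobel): 7 nodes
Sum: 57

57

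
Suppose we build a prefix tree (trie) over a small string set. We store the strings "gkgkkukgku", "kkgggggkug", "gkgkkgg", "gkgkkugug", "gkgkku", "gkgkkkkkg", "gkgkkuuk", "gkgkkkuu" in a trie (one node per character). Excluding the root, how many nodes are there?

33

Trace insertions, counting only characters that open a new branch:
  "gkgkkukgku" → 10 new (g, k, g, k, k, u, k, g, k, u)
  "kkgggggkug" → 10 new (k, k, g, g, g, g, g, k, u, g)
  "gkgkkgg" → prefix "gkgkk" already present; 2 new (g, g)
  "gkgkkugug" → prefix "gkgkku" already present; 3 new (g, u, g)
  "gkgkku" → prefix "gkgkku" already present; 0 new (none)
  "gkgkkkkkg" → prefix "gkgkk" already present; 4 new (k, k, k, g)
  "gkgkkuuk" → prefix "gkgkku" already present; 2 new (u, k)
  "gkgkkkuu" → prefix "gkgkkk" already present; 2 new (u, u)
Total nodes = 10 + 10 + 2 + 3 + 0 + 4 + 2 + 2 = 33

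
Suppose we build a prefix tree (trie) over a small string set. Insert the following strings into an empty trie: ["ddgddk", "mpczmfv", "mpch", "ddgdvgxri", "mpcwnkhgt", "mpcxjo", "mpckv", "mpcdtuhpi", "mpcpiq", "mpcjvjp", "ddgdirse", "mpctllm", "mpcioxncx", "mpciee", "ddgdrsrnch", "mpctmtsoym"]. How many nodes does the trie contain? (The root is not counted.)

71

Insert word by word; a character creates a node only if that edge doesn't already exist:
  "ddgddk" → 6 new (d, d, g, d, d, k)
  "mpczmfv" → 7 new (m, p, c, z, m, f, v)
  "mpch" → prefix "mpc" already present; 1 new (h)
  "ddgdvgxri" → prefix "ddgd" already present; 5 new (v, g, x, r, i)
  "mpcwnkhgt" → prefix "mpc" already present; 6 new (w, n, k, h, g, t)
  "mpcxjo" → prefix "mpc" already present; 3 new (x, j, o)
  "mpckv" → prefix "mpc" already present; 2 new (k, v)
  "mpcdtuhpi" → prefix "mpc" already present; 6 new (d, t, u, h, p, i)
  "mpcpiq" → prefix "mpc" already present; 3 new (p, i, q)
  "mpcjvjp" → prefix "mpc" already present; 4 new (j, v, j, p)
  "ddgdirse" → prefix "ddgd" already present; 4 new (i, r, s, e)
  "mpctllm" → prefix "mpc" already present; 4 new (t, l, l, m)
  "mpcioxncx" → prefix "mpc" already present; 6 new (i, o, x, n, c, x)
  "mpciee" → prefix "mpci" already present; 2 new (e, e)
  "ddgdrsrnch" → prefix "ddgd" already present; 6 new (r, s, r, n, c, h)
  "mpctmtsoym" → prefix "mpct" already present; 6 new (m, t, s, o, y, m)
Total nodes = 6 + 7 + 1 + 5 + 6 + 3 + 2 + 6 + 3 + 4 + 4 + 4 + 6 + 2 + 6 + 6 = 71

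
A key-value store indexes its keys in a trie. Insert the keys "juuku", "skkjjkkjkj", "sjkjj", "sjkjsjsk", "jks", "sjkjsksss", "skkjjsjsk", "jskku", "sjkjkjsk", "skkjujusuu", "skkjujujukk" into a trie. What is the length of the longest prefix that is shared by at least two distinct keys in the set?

Look for the deepest trie node that still has at least two words in its subtree.
e.g. "skkjujujukk" and "skkjujusuu" share the prefix "skkjuju" of length 7; no pair shares a longer one.
Longest shared-prefix length: 7

7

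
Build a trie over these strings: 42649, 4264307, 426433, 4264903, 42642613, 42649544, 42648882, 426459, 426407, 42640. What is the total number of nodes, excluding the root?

26

Insert word by word; a character creates a node only if that edge doesn't already exist:
  "42649" → 5 new (4, 2, 6, 4, 9)
  "4264307" → prefix "4264" already present; 3 new (3, 0, 7)
  "426433" → prefix "42643" already present; 1 new (3)
  "4264903" → prefix "42649" already present; 2 new (0, 3)
  "42642613" → prefix "4264" already present; 4 new (2, 6, 1, 3)
  "42649544" → prefix "42649" already present; 3 new (5, 4, 4)
  "42648882" → prefix "4264" already present; 4 new (8, 8, 8, 2)
  "426459" → prefix "4264" already present; 2 new (5, 9)
  "426407" → prefix "4264" already present; 2 new (0, 7)
  "42640" → prefix "42640" already present; 0 new (none)
Total nodes = 5 + 3 + 1 + 2 + 4 + 3 + 4 + 2 + 2 + 0 = 26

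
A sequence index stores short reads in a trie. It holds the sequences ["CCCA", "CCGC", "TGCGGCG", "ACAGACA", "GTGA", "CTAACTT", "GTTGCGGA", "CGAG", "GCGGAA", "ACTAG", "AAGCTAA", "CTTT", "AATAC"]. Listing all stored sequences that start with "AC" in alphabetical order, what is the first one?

Filter for "AC…" and sort: "ACAGACA", "ACTAG"
The 1st is ACAGACA.

ACAGACA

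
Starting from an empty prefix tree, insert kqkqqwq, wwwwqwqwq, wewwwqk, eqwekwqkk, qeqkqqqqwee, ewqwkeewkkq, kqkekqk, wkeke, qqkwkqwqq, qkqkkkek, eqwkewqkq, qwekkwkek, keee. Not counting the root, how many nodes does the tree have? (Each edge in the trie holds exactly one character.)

92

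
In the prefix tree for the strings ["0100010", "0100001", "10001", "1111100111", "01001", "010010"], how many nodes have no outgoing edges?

5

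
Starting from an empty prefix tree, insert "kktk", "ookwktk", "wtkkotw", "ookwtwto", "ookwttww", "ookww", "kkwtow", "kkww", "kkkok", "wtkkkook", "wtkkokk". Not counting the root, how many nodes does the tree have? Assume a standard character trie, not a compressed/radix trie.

40

Trie structure (* marks end of a word):
(root)
├─ k
│  └─ k
│     ├─ k
│     │  └─ o
│     │     └─ k *
│     ├─ t
│     │  └─ k *
│     └─ w
│        ├─ t
│        │  └─ o
│        │     └─ w *
│        └─ w *
├─ o
│  └─ o
│     └─ k
│        └─ w
│           ├─ k
│           │  └─ t
│           │     └─ k *
│           ├─ t
│           │  ├─ t
│           │  │  └─ w
│           │  │     └─ w *
│           │  └─ w
│           │     └─ t
│           │        └─ o *
│           └─ w *
└─ w
   └─ t
      └─ k
         └─ k
            ├─ k
            │  └─ o
            │     └─ o
            │        └─ k *
            └─ o
               ├─ k
               │  └─ k *
               └─ t
                  └─ w *
Counting every labelled node above: 40.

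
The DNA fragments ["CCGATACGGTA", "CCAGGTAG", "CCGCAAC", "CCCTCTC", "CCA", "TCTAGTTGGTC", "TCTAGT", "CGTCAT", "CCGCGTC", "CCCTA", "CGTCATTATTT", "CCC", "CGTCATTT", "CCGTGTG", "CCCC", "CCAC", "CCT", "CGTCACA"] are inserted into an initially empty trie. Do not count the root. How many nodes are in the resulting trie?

For each word, the new-node count is its length minus the longest prefix already in the trie:
  "CCGATACGGTA" → 11 new (C, C, G, A, T, A, C, G, G, T, A)
  "CCAGGTAG" → prefix "CC" already present; 6 new (A, G, G, T, A, G)
  "CCGCAAC" → prefix "CCG" already present; 4 new (C, A, A, C)
  "CCCTCTC" → prefix "CC" already present; 5 new (C, T, C, T, C)
  "CCA" → prefix "CCA" already present; 0 new (none)
  "TCTAGTTGGTC" → 11 new (T, C, T, A, G, T, T, G, G, T, C)
  "TCTAGT" → prefix "TCTAGT" already present; 0 new (none)
  "CGTCAT" → prefix "C" already present; 5 new (G, T, C, A, T)
  "CCGCGTC" → prefix "CCGC" already present; 3 new (G, T, C)
  "CCCTA" → prefix "CCCT" already present; 1 new (A)
  "CGTCATTATTT" → prefix "CGTCAT" already present; 5 new (T, A, T, T, T)
  "CCC" → prefix "CCC" already present; 0 new (none)
  "CGTCATTT" → prefix "CGTCATT" already present; 1 new (T)
  "CCGTGTG" → prefix "CCG" already present; 4 new (T, G, T, G)
  "CCCC" → prefix "CCC" already present; 1 new (C)
  "CCAC" → prefix "CCA" already present; 1 new (C)
  "CCT" → prefix "CC" already present; 1 new (T)
  "CGTCACA" → prefix "CGTCA" already present; 2 new (C, A)
Total nodes = 11 + 6 + 4 + 5 + 0 + 11 + 0 + 5 + 3 + 1 + 5 + 0 + 1 + 4 + 1 + 1 + 1 + 2 = 61

61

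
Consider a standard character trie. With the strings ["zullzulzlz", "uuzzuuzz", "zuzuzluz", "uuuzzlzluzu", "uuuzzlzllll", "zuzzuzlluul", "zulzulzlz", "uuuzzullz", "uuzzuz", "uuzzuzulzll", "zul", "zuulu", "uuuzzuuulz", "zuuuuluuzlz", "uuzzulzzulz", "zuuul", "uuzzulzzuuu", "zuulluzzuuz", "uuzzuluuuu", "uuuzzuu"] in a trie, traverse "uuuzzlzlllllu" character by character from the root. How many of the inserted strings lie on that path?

1

Traverse "uuuzzlzlllllu" character by character; count nodes along the way that are marked as word ends.
Prefixes of the query that are stored words: "uuuzzlzllll"
Count: 1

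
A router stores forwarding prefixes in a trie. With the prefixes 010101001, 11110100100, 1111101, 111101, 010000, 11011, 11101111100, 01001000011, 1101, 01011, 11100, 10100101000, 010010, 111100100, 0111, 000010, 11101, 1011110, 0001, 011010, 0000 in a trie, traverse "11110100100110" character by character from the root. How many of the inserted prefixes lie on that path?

2

Traverse "11110100100110" character by character; count nodes along the way that are marked as word ends.
Prefixes of the query that are stored words: "111101", "11110100100"
Count: 2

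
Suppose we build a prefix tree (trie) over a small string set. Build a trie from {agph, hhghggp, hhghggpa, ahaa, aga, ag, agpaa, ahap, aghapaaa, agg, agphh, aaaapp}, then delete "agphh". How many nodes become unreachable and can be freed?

A node on "agphh"'s path can go only if nothing else ends at it or branches off below it.
The suffix "h" (1 node) is used only by "agphh"; "agph" is itself a stored word, so pruning stops there.
Nodes removed: 1

1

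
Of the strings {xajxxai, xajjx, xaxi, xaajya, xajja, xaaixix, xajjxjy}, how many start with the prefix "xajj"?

Traverse to the node for "xajj", then collect every word in that subtree.
Words under "xajj": xajja, xajjx, xajjxjy
Count: 3

3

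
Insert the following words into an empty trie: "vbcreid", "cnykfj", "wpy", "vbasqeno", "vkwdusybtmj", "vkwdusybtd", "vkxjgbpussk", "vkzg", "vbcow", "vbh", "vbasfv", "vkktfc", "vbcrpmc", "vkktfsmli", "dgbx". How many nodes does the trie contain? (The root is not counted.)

Trace insertions, counting only characters that open a new branch:
  "vbcreid" → 7 new (v, b, c, r, e, i, d)
  "cnykfj" → 6 new (c, n, y, k, f, j)
  "wpy" → 3 new (w, p, y)
  "vbasqeno" → prefix "vb" already present; 6 new (a, s, q, e, n, o)
  "vkwdusybtmj" → prefix "v" already present; 10 new (k, w, d, u, s, y, b, t, m, j)
  "vkwdusybtd" → prefix "vkwdusybt" already present; 1 new (d)
  "vkxjgbpussk" → prefix "vk" already present; 9 new (x, j, g, b, p, u, s, s, k)
  "vkzg" → prefix "vk" already present; 2 new (z, g)
  "vbcow" → prefix "vbc" already present; 2 new (o, w)
  "vbh" → prefix "vb" already present; 1 new (h)
  "vbasfv" → prefix "vbas" already present; 2 new (f, v)
  "vkktfc" → prefix "vk" already present; 4 new (k, t, f, c)
  "vbcrpmc" → prefix "vbcr" already present; 3 new (p, m, c)
  "vkktfsmli" → prefix "vkktf" already present; 4 new (s, m, l, i)
  "dgbx" → 4 new (d, g, b, x)
Total nodes = 7 + 6 + 3 + 6 + 10 + 1 + 9 + 2 + 2 + 1 + 2 + 4 + 3 + 4 + 4 = 64

64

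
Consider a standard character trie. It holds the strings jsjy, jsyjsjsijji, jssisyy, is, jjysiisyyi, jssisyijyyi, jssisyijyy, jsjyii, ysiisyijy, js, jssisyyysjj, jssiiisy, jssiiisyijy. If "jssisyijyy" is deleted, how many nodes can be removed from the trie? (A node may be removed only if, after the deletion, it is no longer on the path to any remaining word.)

Walk "jssisyijyy" from the leaf back toward the root, removing each node that no remaining word uses.
Every node on "jssisyijyy" is still needed (e.g. by "jssisyijyyi"), so nothing is freed.
Nodes removed: 0

0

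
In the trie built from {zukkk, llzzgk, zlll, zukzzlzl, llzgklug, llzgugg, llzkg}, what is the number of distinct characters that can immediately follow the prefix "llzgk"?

1

The children of the "llzgk" node are the distinct next characters among strings starting with "llzgk".
Characters that immediately follow "llzgk" among the stored strings: {l}.
That node has 1 child edge.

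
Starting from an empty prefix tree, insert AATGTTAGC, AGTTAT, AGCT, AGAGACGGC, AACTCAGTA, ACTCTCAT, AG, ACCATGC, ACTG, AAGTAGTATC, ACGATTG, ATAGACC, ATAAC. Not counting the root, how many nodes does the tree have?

64

Insert word by word; a character creates a node only if that edge doesn't already exist:
  "AATGTTAGC" → 9 new (A, A, T, G, T, T, A, G, C)
  "AGTTAT" → prefix "A" already present; 5 new (G, T, T, A, T)
  "AGCT" → prefix "AG" already present; 2 new (C, T)
  "AGAGACGGC" → prefix "AG" already present; 7 new (A, G, A, C, G, G, C)
  "AACTCAGTA" → prefix "AA" already present; 7 new (C, T, C, A, G, T, A)
  "ACTCTCAT" → prefix "A" already present; 7 new (C, T, C, T, C, A, T)
  "AG" → prefix "AG" already present; 0 new (none)
  "ACCATGC" → prefix "AC" already present; 5 new (C, A, T, G, C)
  "ACTG" → prefix "ACT" already present; 1 new (G)
  "AAGTAGTATC" → prefix "AA" already present; 8 new (G, T, A, G, T, A, T, C)
  "ACGATTG" → prefix "AC" already present; 5 new (G, A, T, T, G)
  "ATAGACC" → prefix "A" already present; 6 new (T, A, G, A, C, C)
  "ATAAC" → prefix "ATA" already present; 2 new (A, C)
Total nodes = 9 + 5 + 2 + 7 + 7 + 7 + 0 + 5 + 1 + 8 + 5 + 6 + 2 = 64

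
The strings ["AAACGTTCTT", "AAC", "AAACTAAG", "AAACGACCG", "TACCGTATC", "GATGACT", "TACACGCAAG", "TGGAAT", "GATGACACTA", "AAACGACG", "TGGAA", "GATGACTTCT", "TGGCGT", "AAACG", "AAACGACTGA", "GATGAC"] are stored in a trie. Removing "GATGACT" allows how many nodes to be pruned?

0

A node on "GATGACT"'s path can go only if nothing else ends at it or branches off below it.
Every node on "GATGACT" is still needed (e.g. by "GATGACTTCT"), so nothing is freed.
Nodes removed: 0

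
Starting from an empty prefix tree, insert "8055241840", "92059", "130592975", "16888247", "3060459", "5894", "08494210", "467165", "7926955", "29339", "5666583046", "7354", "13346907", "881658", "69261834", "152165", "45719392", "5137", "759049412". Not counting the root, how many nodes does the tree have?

122

For each word, the new-node count is its length minus the longest prefix already in the trie:
  "8055241840" → 10 new (8, 0, 5, 5, 2, 4, 1, 8, 4, 0)
  "92059" → 5 new (9, 2, 0, 5, 9)
  "130592975" → 9 new (1, 3, 0, 5, 9, 2, 9, 7, 5)
  "16888247" → prefix "1" already present; 7 new (6, 8, 8, 8, 2, 4, 7)
  "3060459" → 7 new (3, 0, 6, 0, 4, 5, 9)
  "5894" → 4 new (5, 8, 9, 4)
  "08494210" → 8 new (0, 8, 4, 9, 4, 2, 1, 0)
  "467165" → 6 new (4, 6, 7, 1, 6, 5)
  "7926955" → 7 new (7, 9, 2, 6, 9, 5, 5)
  "29339" → 5 new (2, 9, 3, 3, 9)
  "5666583046" → prefix "5" already present; 9 new (6, 6, 6, 5, 8, 3, 0, 4, 6)
  "7354" → prefix "7" already present; 3 new (3, 5, 4)
  "13346907" → prefix "13" already present; 6 new (3, 4, 6, 9, 0, 7)
  "881658" → prefix "8" already present; 5 new (8, 1, 6, 5, 8)
  "69261834" → 8 new (6, 9, 2, 6, 1, 8, 3, 4)
  "152165" → prefix "1" already present; 5 new (5, 2, 1, 6, 5)
  "45719392" → prefix "4" already present; 7 new (5, 7, 1, 9, 3, 9, 2)
  "5137" → prefix "5" already present; 3 new (1, 3, 7)
  "759049412" → prefix "7" already present; 8 new (5, 9, 0, 4, 9, 4, 1, 2)
Total nodes = 10 + 5 + 9 + 7 + 7 + 4 + 8 + 6 + 7 + 5 + 9 + 3 + 6 + 5 + 8 + 5 + 7 + 3 + 8 = 122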